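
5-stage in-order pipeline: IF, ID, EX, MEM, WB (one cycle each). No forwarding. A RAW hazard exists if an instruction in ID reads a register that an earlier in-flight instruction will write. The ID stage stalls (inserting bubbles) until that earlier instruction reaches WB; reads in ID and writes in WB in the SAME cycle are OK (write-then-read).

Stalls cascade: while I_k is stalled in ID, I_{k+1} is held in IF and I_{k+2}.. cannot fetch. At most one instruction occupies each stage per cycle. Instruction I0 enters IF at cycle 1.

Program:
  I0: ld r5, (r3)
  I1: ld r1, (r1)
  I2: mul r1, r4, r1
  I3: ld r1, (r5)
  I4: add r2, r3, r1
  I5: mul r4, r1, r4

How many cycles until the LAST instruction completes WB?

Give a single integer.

I0 ld r5 <- r3: IF@1 ID@2 stall=0 (-) EX@3 MEM@4 WB@5
I1 ld r1 <- r1: IF@2 ID@3 stall=0 (-) EX@4 MEM@5 WB@6
I2 mul r1 <- r4,r1: IF@3 ID@4 stall=2 (RAW on I1.r1 (WB@6)) EX@7 MEM@8 WB@9
I3 ld r1 <- r5: IF@4 ID@7 stall=0 (-) EX@8 MEM@9 WB@10
I4 add r2 <- r3,r1: IF@7 ID@8 stall=2 (RAW on I3.r1 (WB@10)) EX@11 MEM@12 WB@13
I5 mul r4 <- r1,r4: IF@8 ID@11 stall=0 (-) EX@12 MEM@13 WB@14

Answer: 14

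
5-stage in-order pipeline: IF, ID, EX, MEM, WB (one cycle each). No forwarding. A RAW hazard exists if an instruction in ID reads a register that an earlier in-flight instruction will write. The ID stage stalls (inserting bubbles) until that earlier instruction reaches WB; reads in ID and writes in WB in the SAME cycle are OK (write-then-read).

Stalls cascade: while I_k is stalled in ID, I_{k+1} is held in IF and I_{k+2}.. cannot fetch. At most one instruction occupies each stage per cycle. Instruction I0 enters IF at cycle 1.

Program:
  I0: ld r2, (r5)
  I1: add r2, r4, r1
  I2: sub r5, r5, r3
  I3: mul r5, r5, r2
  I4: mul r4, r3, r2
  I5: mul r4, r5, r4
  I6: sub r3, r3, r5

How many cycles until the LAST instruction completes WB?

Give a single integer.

I0 ld r2 <- r5: IF@1 ID@2 stall=0 (-) EX@3 MEM@4 WB@5
I1 add r2 <- r4,r1: IF@2 ID@3 stall=0 (-) EX@4 MEM@5 WB@6
I2 sub r5 <- r5,r3: IF@3 ID@4 stall=0 (-) EX@5 MEM@6 WB@7
I3 mul r5 <- r5,r2: IF@4 ID@5 stall=2 (RAW on I2.r5 (WB@7)) EX@8 MEM@9 WB@10
I4 mul r4 <- r3,r2: IF@5 ID@8 stall=0 (-) EX@9 MEM@10 WB@11
I5 mul r4 <- r5,r4: IF@8 ID@9 stall=2 (RAW on I4.r4 (WB@11)) EX@12 MEM@13 WB@14
I6 sub r3 <- r3,r5: IF@9 ID@12 stall=0 (-) EX@13 MEM@14 WB@15

Answer: 15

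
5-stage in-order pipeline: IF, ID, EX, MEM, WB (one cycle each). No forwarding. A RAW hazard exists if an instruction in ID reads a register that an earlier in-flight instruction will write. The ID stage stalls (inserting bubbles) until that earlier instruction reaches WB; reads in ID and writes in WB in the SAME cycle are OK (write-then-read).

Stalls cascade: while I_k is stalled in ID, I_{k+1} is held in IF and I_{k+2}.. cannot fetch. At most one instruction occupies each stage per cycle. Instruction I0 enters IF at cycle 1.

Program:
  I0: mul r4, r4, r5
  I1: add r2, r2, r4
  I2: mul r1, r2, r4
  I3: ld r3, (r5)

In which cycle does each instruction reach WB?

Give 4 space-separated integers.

I0 mul r4 <- r4,r5: IF@1 ID@2 stall=0 (-) EX@3 MEM@4 WB@5
I1 add r2 <- r2,r4: IF@2 ID@3 stall=2 (RAW on I0.r4 (WB@5)) EX@6 MEM@7 WB@8
I2 mul r1 <- r2,r4: IF@3 ID@6 stall=2 (RAW on I1.r2 (WB@8)) EX@9 MEM@10 WB@11
I3 ld r3 <- r5: IF@6 ID@9 stall=0 (-) EX@10 MEM@11 WB@12

Answer: 5 8 11 12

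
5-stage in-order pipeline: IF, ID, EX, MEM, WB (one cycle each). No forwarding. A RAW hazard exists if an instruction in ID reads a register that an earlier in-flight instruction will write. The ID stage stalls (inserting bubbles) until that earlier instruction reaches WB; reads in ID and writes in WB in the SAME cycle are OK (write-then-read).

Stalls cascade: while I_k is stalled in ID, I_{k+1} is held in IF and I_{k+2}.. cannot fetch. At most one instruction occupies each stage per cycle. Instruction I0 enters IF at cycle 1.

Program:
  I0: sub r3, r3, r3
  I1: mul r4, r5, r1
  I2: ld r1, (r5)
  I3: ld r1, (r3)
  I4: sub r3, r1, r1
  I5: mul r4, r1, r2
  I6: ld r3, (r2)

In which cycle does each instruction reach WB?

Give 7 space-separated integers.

I0 sub r3 <- r3,r3: IF@1 ID@2 stall=0 (-) EX@3 MEM@4 WB@5
I1 mul r4 <- r5,r1: IF@2 ID@3 stall=0 (-) EX@4 MEM@5 WB@6
I2 ld r1 <- r5: IF@3 ID@4 stall=0 (-) EX@5 MEM@6 WB@7
I3 ld r1 <- r3: IF@4 ID@5 stall=0 (-) EX@6 MEM@7 WB@8
I4 sub r3 <- r1,r1: IF@5 ID@6 stall=2 (RAW on I3.r1 (WB@8)) EX@9 MEM@10 WB@11
I5 mul r4 <- r1,r2: IF@6 ID@9 stall=0 (-) EX@10 MEM@11 WB@12
I6 ld r3 <- r2: IF@9 ID@10 stall=0 (-) EX@11 MEM@12 WB@13

Answer: 5 6 7 8 11 12 13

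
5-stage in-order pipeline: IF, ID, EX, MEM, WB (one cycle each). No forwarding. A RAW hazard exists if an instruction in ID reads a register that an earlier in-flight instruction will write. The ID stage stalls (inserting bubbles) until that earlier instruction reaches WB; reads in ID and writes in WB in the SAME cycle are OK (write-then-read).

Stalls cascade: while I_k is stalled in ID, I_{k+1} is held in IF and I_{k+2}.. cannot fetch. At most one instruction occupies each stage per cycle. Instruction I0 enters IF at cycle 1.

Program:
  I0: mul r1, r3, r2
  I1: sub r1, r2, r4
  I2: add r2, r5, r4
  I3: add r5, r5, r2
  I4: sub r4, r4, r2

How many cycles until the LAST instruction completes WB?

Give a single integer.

Answer: 11

Derivation:
I0 mul r1 <- r3,r2: IF@1 ID@2 stall=0 (-) EX@3 MEM@4 WB@5
I1 sub r1 <- r2,r4: IF@2 ID@3 stall=0 (-) EX@4 MEM@5 WB@6
I2 add r2 <- r5,r4: IF@3 ID@4 stall=0 (-) EX@5 MEM@6 WB@7
I3 add r5 <- r5,r2: IF@4 ID@5 stall=2 (RAW on I2.r2 (WB@7)) EX@8 MEM@9 WB@10
I4 sub r4 <- r4,r2: IF@5 ID@8 stall=0 (-) EX@9 MEM@10 WB@11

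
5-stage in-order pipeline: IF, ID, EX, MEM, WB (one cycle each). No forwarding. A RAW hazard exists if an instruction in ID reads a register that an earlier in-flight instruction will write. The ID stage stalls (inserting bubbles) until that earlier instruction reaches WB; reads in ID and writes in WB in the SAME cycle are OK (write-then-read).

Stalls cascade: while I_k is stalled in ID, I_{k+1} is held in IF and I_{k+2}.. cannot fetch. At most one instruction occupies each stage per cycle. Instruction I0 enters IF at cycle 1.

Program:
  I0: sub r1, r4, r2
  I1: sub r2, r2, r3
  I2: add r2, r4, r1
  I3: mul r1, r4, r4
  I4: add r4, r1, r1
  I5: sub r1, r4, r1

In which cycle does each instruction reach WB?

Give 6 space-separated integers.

I0 sub r1 <- r4,r2: IF@1 ID@2 stall=0 (-) EX@3 MEM@4 WB@5
I1 sub r2 <- r2,r3: IF@2 ID@3 stall=0 (-) EX@4 MEM@5 WB@6
I2 add r2 <- r4,r1: IF@3 ID@4 stall=1 (RAW on I0.r1 (WB@5)) EX@6 MEM@7 WB@8
I3 mul r1 <- r4,r4: IF@4 ID@6 stall=0 (-) EX@7 MEM@8 WB@9
I4 add r4 <- r1,r1: IF@6 ID@7 stall=2 (RAW on I3.r1 (WB@9)) EX@10 MEM@11 WB@12
I5 sub r1 <- r4,r1: IF@7 ID@10 stall=2 (RAW on I4.r4 (WB@12)) EX@13 MEM@14 WB@15

Answer: 5 6 8 9 12 15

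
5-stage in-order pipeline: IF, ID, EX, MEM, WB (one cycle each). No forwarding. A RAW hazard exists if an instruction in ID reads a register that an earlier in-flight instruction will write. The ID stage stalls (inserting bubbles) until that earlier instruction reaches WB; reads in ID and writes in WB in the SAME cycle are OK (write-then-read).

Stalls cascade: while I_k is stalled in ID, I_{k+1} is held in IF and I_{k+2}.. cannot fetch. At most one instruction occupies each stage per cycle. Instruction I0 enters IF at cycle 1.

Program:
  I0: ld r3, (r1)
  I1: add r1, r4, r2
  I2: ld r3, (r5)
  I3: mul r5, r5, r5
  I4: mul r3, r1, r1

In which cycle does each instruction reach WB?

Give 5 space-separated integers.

Answer: 5 6 7 8 9

Derivation:
I0 ld r3 <- r1: IF@1 ID@2 stall=0 (-) EX@3 MEM@4 WB@5
I1 add r1 <- r4,r2: IF@2 ID@3 stall=0 (-) EX@4 MEM@5 WB@6
I2 ld r3 <- r5: IF@3 ID@4 stall=0 (-) EX@5 MEM@6 WB@7
I3 mul r5 <- r5,r5: IF@4 ID@5 stall=0 (-) EX@6 MEM@7 WB@8
I4 mul r3 <- r1,r1: IF@5 ID@6 stall=0 (-) EX@7 MEM@8 WB@9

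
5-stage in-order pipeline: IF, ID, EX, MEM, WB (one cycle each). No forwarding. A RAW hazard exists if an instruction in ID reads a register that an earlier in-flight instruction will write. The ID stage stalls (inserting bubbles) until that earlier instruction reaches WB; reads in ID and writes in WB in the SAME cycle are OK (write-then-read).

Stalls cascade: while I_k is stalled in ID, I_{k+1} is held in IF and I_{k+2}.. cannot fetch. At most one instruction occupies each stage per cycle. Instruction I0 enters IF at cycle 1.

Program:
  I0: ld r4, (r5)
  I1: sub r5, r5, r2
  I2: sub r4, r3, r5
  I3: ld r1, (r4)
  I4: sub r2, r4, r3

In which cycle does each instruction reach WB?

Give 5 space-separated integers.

Answer: 5 6 9 12 13

Derivation:
I0 ld r4 <- r5: IF@1 ID@2 stall=0 (-) EX@3 MEM@4 WB@5
I1 sub r5 <- r5,r2: IF@2 ID@3 stall=0 (-) EX@4 MEM@5 WB@6
I2 sub r4 <- r3,r5: IF@3 ID@4 stall=2 (RAW on I1.r5 (WB@6)) EX@7 MEM@8 WB@9
I3 ld r1 <- r4: IF@4 ID@7 stall=2 (RAW on I2.r4 (WB@9)) EX@10 MEM@11 WB@12
I4 sub r2 <- r4,r3: IF@7 ID@10 stall=0 (-) EX@11 MEM@12 WB@13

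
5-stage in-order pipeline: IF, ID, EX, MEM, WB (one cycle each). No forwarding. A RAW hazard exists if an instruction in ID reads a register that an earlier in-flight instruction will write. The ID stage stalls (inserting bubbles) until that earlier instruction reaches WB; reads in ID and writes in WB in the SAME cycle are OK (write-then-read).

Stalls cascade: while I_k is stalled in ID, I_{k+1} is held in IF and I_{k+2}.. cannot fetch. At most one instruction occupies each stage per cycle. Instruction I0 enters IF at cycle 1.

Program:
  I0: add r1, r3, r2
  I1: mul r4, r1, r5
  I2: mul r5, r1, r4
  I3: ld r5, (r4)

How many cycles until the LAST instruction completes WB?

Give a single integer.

I0 add r1 <- r3,r2: IF@1 ID@2 stall=0 (-) EX@3 MEM@4 WB@5
I1 mul r4 <- r1,r5: IF@2 ID@3 stall=2 (RAW on I0.r1 (WB@5)) EX@6 MEM@7 WB@8
I2 mul r5 <- r1,r4: IF@3 ID@6 stall=2 (RAW on I1.r4 (WB@8)) EX@9 MEM@10 WB@11
I3 ld r5 <- r4: IF@6 ID@9 stall=0 (-) EX@10 MEM@11 WB@12

Answer: 12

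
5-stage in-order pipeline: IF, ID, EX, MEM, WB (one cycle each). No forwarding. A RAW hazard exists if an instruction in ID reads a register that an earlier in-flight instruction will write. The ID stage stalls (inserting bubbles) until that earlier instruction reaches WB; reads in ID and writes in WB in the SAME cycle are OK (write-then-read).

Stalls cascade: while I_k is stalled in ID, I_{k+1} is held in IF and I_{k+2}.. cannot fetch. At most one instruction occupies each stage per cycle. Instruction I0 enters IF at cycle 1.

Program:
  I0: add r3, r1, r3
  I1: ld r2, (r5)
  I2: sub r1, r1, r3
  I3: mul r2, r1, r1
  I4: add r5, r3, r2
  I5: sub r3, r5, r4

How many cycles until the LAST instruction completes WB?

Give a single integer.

I0 add r3 <- r1,r3: IF@1 ID@2 stall=0 (-) EX@3 MEM@4 WB@5
I1 ld r2 <- r5: IF@2 ID@3 stall=0 (-) EX@4 MEM@5 WB@6
I2 sub r1 <- r1,r3: IF@3 ID@4 stall=1 (RAW on I0.r3 (WB@5)) EX@6 MEM@7 WB@8
I3 mul r2 <- r1,r1: IF@4 ID@6 stall=2 (RAW on I2.r1 (WB@8)) EX@9 MEM@10 WB@11
I4 add r5 <- r3,r2: IF@6 ID@9 stall=2 (RAW on I3.r2 (WB@11)) EX@12 MEM@13 WB@14
I5 sub r3 <- r5,r4: IF@9 ID@12 stall=2 (RAW on I4.r5 (WB@14)) EX@15 MEM@16 WB@17

Answer: 17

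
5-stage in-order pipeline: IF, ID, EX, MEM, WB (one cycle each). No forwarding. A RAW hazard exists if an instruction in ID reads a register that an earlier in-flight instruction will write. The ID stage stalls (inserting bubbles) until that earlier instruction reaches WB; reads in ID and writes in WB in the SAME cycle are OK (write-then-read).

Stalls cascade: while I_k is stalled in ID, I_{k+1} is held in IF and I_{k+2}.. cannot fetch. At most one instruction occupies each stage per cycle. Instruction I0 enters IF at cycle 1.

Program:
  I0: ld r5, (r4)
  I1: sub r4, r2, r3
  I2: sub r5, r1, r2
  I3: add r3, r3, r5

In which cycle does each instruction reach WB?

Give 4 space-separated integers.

Answer: 5 6 7 10

Derivation:
I0 ld r5 <- r4: IF@1 ID@2 stall=0 (-) EX@3 MEM@4 WB@5
I1 sub r4 <- r2,r3: IF@2 ID@3 stall=0 (-) EX@4 MEM@5 WB@6
I2 sub r5 <- r1,r2: IF@3 ID@4 stall=0 (-) EX@5 MEM@6 WB@7
I3 add r3 <- r3,r5: IF@4 ID@5 stall=2 (RAW on I2.r5 (WB@7)) EX@8 MEM@9 WB@10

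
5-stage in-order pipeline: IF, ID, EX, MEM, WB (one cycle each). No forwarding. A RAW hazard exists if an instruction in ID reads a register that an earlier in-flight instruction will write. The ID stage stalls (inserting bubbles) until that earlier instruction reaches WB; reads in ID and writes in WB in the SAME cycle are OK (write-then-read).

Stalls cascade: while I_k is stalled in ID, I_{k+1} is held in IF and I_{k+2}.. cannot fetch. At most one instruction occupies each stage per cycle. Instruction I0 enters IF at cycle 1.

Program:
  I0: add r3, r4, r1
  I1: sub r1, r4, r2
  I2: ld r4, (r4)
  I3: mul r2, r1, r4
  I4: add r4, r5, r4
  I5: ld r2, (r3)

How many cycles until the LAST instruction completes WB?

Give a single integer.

I0 add r3 <- r4,r1: IF@1 ID@2 stall=0 (-) EX@3 MEM@4 WB@5
I1 sub r1 <- r4,r2: IF@2 ID@3 stall=0 (-) EX@4 MEM@5 WB@6
I2 ld r4 <- r4: IF@3 ID@4 stall=0 (-) EX@5 MEM@6 WB@7
I3 mul r2 <- r1,r4: IF@4 ID@5 stall=2 (RAW on I2.r4 (WB@7)) EX@8 MEM@9 WB@10
I4 add r4 <- r5,r4: IF@5 ID@8 stall=0 (-) EX@9 MEM@10 WB@11
I5 ld r2 <- r3: IF@8 ID@9 stall=0 (-) EX@10 MEM@11 WB@12

Answer: 12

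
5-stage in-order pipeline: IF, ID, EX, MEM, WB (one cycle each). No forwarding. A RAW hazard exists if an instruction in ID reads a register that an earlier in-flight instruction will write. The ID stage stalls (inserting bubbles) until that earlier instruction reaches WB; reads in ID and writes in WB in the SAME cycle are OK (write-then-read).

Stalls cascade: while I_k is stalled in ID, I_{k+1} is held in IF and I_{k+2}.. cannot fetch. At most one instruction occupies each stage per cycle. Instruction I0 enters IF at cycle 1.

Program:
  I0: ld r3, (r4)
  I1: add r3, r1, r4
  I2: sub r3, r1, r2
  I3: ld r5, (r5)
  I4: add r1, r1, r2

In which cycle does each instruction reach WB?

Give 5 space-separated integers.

I0 ld r3 <- r4: IF@1 ID@2 stall=0 (-) EX@3 MEM@4 WB@5
I1 add r3 <- r1,r4: IF@2 ID@3 stall=0 (-) EX@4 MEM@5 WB@6
I2 sub r3 <- r1,r2: IF@3 ID@4 stall=0 (-) EX@5 MEM@6 WB@7
I3 ld r5 <- r5: IF@4 ID@5 stall=0 (-) EX@6 MEM@7 WB@8
I4 add r1 <- r1,r2: IF@5 ID@6 stall=0 (-) EX@7 MEM@8 WB@9

Answer: 5 6 7 8 9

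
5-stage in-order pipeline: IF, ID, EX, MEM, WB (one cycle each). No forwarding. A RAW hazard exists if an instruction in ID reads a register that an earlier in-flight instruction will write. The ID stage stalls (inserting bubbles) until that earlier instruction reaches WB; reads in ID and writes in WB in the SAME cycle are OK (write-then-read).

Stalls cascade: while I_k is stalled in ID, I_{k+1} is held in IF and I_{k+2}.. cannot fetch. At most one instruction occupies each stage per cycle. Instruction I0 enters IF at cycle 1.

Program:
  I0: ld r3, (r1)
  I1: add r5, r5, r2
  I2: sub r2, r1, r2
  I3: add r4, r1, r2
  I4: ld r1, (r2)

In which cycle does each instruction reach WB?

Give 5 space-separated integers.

Answer: 5 6 7 10 11

Derivation:
I0 ld r3 <- r1: IF@1 ID@2 stall=0 (-) EX@3 MEM@4 WB@5
I1 add r5 <- r5,r2: IF@2 ID@3 stall=0 (-) EX@4 MEM@5 WB@6
I2 sub r2 <- r1,r2: IF@3 ID@4 stall=0 (-) EX@5 MEM@6 WB@7
I3 add r4 <- r1,r2: IF@4 ID@5 stall=2 (RAW on I2.r2 (WB@7)) EX@8 MEM@9 WB@10
I4 ld r1 <- r2: IF@5 ID@8 stall=0 (-) EX@9 MEM@10 WB@11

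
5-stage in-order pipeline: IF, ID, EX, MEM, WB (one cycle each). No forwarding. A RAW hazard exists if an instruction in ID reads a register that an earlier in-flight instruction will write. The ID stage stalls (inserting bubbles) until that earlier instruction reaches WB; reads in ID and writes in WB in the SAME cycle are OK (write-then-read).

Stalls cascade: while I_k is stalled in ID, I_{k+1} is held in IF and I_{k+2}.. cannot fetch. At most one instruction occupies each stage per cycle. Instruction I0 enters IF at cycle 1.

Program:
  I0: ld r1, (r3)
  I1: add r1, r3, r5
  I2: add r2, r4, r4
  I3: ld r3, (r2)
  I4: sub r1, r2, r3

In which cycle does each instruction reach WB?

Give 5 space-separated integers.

Answer: 5 6 7 10 13

Derivation:
I0 ld r1 <- r3: IF@1 ID@2 stall=0 (-) EX@3 MEM@4 WB@5
I1 add r1 <- r3,r5: IF@2 ID@3 stall=0 (-) EX@4 MEM@5 WB@6
I2 add r2 <- r4,r4: IF@3 ID@4 stall=0 (-) EX@5 MEM@6 WB@7
I3 ld r3 <- r2: IF@4 ID@5 stall=2 (RAW on I2.r2 (WB@7)) EX@8 MEM@9 WB@10
I4 sub r1 <- r2,r3: IF@5 ID@8 stall=2 (RAW on I3.r3 (WB@10)) EX@11 MEM@12 WB@13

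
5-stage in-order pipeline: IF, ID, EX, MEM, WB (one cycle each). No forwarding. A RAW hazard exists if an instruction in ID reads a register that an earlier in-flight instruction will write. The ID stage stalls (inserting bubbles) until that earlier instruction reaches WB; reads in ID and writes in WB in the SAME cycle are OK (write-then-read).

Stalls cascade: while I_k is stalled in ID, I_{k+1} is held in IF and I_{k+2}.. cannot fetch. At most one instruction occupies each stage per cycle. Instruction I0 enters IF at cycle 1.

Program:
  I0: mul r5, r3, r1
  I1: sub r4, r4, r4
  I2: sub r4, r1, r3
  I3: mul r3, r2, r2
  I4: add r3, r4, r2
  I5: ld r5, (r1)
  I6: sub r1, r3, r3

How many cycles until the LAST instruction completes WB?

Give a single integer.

I0 mul r5 <- r3,r1: IF@1 ID@2 stall=0 (-) EX@3 MEM@4 WB@5
I1 sub r4 <- r4,r4: IF@2 ID@3 stall=0 (-) EX@4 MEM@5 WB@6
I2 sub r4 <- r1,r3: IF@3 ID@4 stall=0 (-) EX@5 MEM@6 WB@7
I3 mul r3 <- r2,r2: IF@4 ID@5 stall=0 (-) EX@6 MEM@7 WB@8
I4 add r3 <- r4,r2: IF@5 ID@6 stall=1 (RAW on I2.r4 (WB@7)) EX@8 MEM@9 WB@10
I5 ld r5 <- r1: IF@6 ID@8 stall=0 (-) EX@9 MEM@10 WB@11
I6 sub r1 <- r3,r3: IF@8 ID@9 stall=1 (RAW on I4.r3 (WB@10)) EX@11 MEM@12 WB@13

Answer: 13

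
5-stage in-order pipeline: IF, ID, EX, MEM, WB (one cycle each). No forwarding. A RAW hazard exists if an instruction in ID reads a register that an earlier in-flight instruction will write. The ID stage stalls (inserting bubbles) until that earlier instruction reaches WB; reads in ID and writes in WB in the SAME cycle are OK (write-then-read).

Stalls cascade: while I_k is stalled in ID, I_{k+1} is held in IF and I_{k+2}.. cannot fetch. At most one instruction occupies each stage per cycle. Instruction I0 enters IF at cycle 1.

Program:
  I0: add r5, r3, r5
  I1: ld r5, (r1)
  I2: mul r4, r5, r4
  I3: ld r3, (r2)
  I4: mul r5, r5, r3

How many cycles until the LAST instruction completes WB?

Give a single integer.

I0 add r5 <- r3,r5: IF@1 ID@2 stall=0 (-) EX@3 MEM@4 WB@5
I1 ld r5 <- r1: IF@2 ID@3 stall=0 (-) EX@4 MEM@5 WB@6
I2 mul r4 <- r5,r4: IF@3 ID@4 stall=2 (RAW on I1.r5 (WB@6)) EX@7 MEM@8 WB@9
I3 ld r3 <- r2: IF@4 ID@7 stall=0 (-) EX@8 MEM@9 WB@10
I4 mul r5 <- r5,r3: IF@7 ID@8 stall=2 (RAW on I3.r3 (WB@10)) EX@11 MEM@12 WB@13

Answer: 13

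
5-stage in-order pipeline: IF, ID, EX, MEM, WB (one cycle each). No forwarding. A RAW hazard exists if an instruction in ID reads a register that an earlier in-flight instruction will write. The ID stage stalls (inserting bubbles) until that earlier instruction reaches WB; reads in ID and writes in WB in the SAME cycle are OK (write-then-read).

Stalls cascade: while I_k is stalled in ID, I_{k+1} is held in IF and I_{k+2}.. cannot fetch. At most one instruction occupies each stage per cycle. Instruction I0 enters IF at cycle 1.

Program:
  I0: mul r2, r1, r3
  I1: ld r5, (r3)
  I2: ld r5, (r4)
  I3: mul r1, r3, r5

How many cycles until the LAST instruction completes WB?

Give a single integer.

Answer: 10

Derivation:
I0 mul r2 <- r1,r3: IF@1 ID@2 stall=0 (-) EX@3 MEM@4 WB@5
I1 ld r5 <- r3: IF@2 ID@3 stall=0 (-) EX@4 MEM@5 WB@6
I2 ld r5 <- r4: IF@3 ID@4 stall=0 (-) EX@5 MEM@6 WB@7
I3 mul r1 <- r3,r5: IF@4 ID@5 stall=2 (RAW on I2.r5 (WB@7)) EX@8 MEM@9 WB@10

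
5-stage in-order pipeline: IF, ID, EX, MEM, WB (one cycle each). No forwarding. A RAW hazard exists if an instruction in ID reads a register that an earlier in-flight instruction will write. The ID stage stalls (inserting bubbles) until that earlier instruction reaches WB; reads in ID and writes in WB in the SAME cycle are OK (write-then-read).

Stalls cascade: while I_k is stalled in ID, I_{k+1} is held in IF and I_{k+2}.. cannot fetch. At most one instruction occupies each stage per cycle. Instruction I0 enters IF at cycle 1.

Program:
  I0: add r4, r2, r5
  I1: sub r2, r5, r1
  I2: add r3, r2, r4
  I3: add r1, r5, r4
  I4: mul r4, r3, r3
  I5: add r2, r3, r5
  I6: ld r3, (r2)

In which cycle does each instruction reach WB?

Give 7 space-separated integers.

Answer: 5 6 9 10 12 13 16

Derivation:
I0 add r4 <- r2,r5: IF@1 ID@2 stall=0 (-) EX@3 MEM@4 WB@5
I1 sub r2 <- r5,r1: IF@2 ID@3 stall=0 (-) EX@4 MEM@5 WB@6
I2 add r3 <- r2,r4: IF@3 ID@4 stall=2 (RAW on I1.r2 (WB@6)) EX@7 MEM@8 WB@9
I3 add r1 <- r5,r4: IF@4 ID@7 stall=0 (-) EX@8 MEM@9 WB@10
I4 mul r4 <- r3,r3: IF@7 ID@8 stall=1 (RAW on I2.r3 (WB@9)) EX@10 MEM@11 WB@12
I5 add r2 <- r3,r5: IF@8 ID@10 stall=0 (-) EX@11 MEM@12 WB@13
I6 ld r3 <- r2: IF@10 ID@11 stall=2 (RAW on I5.r2 (WB@13)) EX@14 MEM@15 WB@16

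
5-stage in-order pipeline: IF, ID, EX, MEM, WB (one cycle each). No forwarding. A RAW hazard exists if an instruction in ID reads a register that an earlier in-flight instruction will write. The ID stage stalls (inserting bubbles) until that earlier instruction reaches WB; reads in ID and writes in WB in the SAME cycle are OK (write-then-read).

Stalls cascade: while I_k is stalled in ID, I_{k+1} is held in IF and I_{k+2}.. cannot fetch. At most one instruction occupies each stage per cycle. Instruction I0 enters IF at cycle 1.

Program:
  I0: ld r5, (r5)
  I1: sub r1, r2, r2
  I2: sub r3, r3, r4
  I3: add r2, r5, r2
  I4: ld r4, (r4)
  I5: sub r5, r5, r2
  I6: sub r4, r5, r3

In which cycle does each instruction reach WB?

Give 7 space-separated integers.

Answer: 5 6 7 8 9 11 14

Derivation:
I0 ld r5 <- r5: IF@1 ID@2 stall=0 (-) EX@3 MEM@4 WB@5
I1 sub r1 <- r2,r2: IF@2 ID@3 stall=0 (-) EX@4 MEM@5 WB@6
I2 sub r3 <- r3,r4: IF@3 ID@4 stall=0 (-) EX@5 MEM@6 WB@7
I3 add r2 <- r5,r2: IF@4 ID@5 stall=0 (-) EX@6 MEM@7 WB@8
I4 ld r4 <- r4: IF@5 ID@6 stall=0 (-) EX@7 MEM@8 WB@9
I5 sub r5 <- r5,r2: IF@6 ID@7 stall=1 (RAW on I3.r2 (WB@8)) EX@9 MEM@10 WB@11
I6 sub r4 <- r5,r3: IF@7 ID@9 stall=2 (RAW on I5.r5 (WB@11)) EX@12 MEM@13 WB@14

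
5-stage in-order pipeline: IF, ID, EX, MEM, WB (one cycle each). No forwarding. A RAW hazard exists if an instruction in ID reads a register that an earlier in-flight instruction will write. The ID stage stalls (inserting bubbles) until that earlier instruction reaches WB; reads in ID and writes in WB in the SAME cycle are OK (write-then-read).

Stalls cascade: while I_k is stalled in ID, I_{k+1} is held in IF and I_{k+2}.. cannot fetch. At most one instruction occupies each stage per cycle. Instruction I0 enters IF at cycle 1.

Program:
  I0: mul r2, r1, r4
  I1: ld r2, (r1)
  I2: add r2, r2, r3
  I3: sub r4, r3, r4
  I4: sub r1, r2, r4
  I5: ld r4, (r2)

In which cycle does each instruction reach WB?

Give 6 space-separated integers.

Answer: 5 6 9 10 13 14

Derivation:
I0 mul r2 <- r1,r4: IF@1 ID@2 stall=0 (-) EX@3 MEM@4 WB@5
I1 ld r2 <- r1: IF@2 ID@3 stall=0 (-) EX@4 MEM@5 WB@6
I2 add r2 <- r2,r3: IF@3 ID@4 stall=2 (RAW on I1.r2 (WB@6)) EX@7 MEM@8 WB@9
I3 sub r4 <- r3,r4: IF@4 ID@7 stall=0 (-) EX@8 MEM@9 WB@10
I4 sub r1 <- r2,r4: IF@7 ID@8 stall=2 (RAW on I3.r4 (WB@10)) EX@11 MEM@12 WB@13
I5 ld r4 <- r2: IF@8 ID@11 stall=0 (-) EX@12 MEM@13 WB@14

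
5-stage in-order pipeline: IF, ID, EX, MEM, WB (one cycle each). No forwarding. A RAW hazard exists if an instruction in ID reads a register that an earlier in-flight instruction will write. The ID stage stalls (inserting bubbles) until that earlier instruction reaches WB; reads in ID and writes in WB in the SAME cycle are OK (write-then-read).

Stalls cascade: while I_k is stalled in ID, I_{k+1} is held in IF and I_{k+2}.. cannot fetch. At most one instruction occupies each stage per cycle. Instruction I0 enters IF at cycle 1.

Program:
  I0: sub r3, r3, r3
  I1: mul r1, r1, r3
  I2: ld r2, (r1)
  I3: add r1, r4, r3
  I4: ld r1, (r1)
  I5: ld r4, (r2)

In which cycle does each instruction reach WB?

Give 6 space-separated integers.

Answer: 5 8 11 12 15 16

Derivation:
I0 sub r3 <- r3,r3: IF@1 ID@2 stall=0 (-) EX@3 MEM@4 WB@5
I1 mul r1 <- r1,r3: IF@2 ID@3 stall=2 (RAW on I0.r3 (WB@5)) EX@6 MEM@7 WB@8
I2 ld r2 <- r1: IF@3 ID@6 stall=2 (RAW on I1.r1 (WB@8)) EX@9 MEM@10 WB@11
I3 add r1 <- r4,r3: IF@6 ID@9 stall=0 (-) EX@10 MEM@11 WB@12
I4 ld r1 <- r1: IF@9 ID@10 stall=2 (RAW on I3.r1 (WB@12)) EX@13 MEM@14 WB@15
I5 ld r4 <- r2: IF@10 ID@13 stall=0 (-) EX@14 MEM@15 WB@16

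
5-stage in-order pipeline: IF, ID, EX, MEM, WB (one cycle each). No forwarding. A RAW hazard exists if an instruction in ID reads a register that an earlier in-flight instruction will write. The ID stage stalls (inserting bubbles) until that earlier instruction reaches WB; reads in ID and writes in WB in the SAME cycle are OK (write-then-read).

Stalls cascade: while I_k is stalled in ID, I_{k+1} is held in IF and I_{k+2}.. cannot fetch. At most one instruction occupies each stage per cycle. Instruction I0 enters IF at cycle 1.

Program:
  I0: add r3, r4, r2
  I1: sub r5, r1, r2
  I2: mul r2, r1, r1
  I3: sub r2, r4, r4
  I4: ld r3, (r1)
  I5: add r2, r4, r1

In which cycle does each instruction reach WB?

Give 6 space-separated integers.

Answer: 5 6 7 8 9 10

Derivation:
I0 add r3 <- r4,r2: IF@1 ID@2 stall=0 (-) EX@3 MEM@4 WB@5
I1 sub r5 <- r1,r2: IF@2 ID@3 stall=0 (-) EX@4 MEM@5 WB@6
I2 mul r2 <- r1,r1: IF@3 ID@4 stall=0 (-) EX@5 MEM@6 WB@7
I3 sub r2 <- r4,r4: IF@4 ID@5 stall=0 (-) EX@6 MEM@7 WB@8
I4 ld r3 <- r1: IF@5 ID@6 stall=0 (-) EX@7 MEM@8 WB@9
I5 add r2 <- r4,r1: IF@6 ID@7 stall=0 (-) EX@8 MEM@9 WB@10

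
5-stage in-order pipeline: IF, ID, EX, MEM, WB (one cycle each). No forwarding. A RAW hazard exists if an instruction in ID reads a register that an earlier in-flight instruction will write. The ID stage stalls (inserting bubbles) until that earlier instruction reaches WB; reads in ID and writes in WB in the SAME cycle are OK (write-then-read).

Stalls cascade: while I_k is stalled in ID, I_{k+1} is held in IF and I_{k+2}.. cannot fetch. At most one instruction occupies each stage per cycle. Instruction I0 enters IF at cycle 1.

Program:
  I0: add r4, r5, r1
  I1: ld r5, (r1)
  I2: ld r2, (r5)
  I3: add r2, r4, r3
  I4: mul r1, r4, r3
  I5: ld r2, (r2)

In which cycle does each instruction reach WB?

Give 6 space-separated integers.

Answer: 5 6 9 10 11 13

Derivation:
I0 add r4 <- r5,r1: IF@1 ID@2 stall=0 (-) EX@3 MEM@4 WB@5
I1 ld r5 <- r1: IF@2 ID@3 stall=0 (-) EX@4 MEM@5 WB@6
I2 ld r2 <- r5: IF@3 ID@4 stall=2 (RAW on I1.r5 (WB@6)) EX@7 MEM@8 WB@9
I3 add r2 <- r4,r3: IF@4 ID@7 stall=0 (-) EX@8 MEM@9 WB@10
I4 mul r1 <- r4,r3: IF@7 ID@8 stall=0 (-) EX@9 MEM@10 WB@11
I5 ld r2 <- r2: IF@8 ID@9 stall=1 (RAW on I3.r2 (WB@10)) EX@11 MEM@12 WB@13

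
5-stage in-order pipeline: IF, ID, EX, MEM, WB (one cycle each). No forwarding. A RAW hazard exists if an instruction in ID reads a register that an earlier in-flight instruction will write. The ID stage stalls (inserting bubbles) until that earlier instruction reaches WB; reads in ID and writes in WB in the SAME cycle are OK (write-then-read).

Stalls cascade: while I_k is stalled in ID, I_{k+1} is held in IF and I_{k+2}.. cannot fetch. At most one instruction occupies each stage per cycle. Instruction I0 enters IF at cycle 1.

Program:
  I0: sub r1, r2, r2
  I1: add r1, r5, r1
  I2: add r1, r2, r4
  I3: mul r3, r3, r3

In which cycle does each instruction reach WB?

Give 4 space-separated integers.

Answer: 5 8 9 10

Derivation:
I0 sub r1 <- r2,r2: IF@1 ID@2 stall=0 (-) EX@3 MEM@4 WB@5
I1 add r1 <- r5,r1: IF@2 ID@3 stall=2 (RAW on I0.r1 (WB@5)) EX@6 MEM@7 WB@8
I2 add r1 <- r2,r4: IF@3 ID@6 stall=0 (-) EX@7 MEM@8 WB@9
I3 mul r3 <- r3,r3: IF@6 ID@7 stall=0 (-) EX@8 MEM@9 WB@10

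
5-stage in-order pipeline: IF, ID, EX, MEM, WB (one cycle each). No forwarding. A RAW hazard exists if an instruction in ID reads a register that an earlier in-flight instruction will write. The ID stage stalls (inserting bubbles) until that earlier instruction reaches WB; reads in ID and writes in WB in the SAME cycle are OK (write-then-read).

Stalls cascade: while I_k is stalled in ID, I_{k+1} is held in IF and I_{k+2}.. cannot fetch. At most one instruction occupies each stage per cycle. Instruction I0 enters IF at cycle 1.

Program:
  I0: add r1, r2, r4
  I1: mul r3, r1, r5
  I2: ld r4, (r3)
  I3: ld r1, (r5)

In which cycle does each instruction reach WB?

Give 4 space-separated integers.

Answer: 5 8 11 12

Derivation:
I0 add r1 <- r2,r4: IF@1 ID@2 stall=0 (-) EX@3 MEM@4 WB@5
I1 mul r3 <- r1,r5: IF@2 ID@3 stall=2 (RAW on I0.r1 (WB@5)) EX@6 MEM@7 WB@8
I2 ld r4 <- r3: IF@3 ID@6 stall=2 (RAW on I1.r3 (WB@8)) EX@9 MEM@10 WB@11
I3 ld r1 <- r5: IF@6 ID@9 stall=0 (-) EX@10 MEM@11 WB@12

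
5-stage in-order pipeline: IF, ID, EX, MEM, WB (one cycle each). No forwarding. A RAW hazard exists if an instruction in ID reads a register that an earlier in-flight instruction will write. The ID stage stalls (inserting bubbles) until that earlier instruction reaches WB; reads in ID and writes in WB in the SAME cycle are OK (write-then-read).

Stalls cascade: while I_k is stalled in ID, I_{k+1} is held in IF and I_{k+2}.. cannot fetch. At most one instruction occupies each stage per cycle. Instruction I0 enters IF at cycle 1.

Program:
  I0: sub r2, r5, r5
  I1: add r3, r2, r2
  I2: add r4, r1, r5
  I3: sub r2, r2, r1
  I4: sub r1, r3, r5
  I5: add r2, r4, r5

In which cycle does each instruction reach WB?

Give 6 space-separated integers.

I0 sub r2 <- r5,r5: IF@1 ID@2 stall=0 (-) EX@3 MEM@4 WB@5
I1 add r3 <- r2,r2: IF@2 ID@3 stall=2 (RAW on I0.r2 (WB@5)) EX@6 MEM@7 WB@8
I2 add r4 <- r1,r5: IF@3 ID@6 stall=0 (-) EX@7 MEM@8 WB@9
I3 sub r2 <- r2,r1: IF@6 ID@7 stall=0 (-) EX@8 MEM@9 WB@10
I4 sub r1 <- r3,r5: IF@7 ID@8 stall=0 (-) EX@9 MEM@10 WB@11
I5 add r2 <- r4,r5: IF@8 ID@9 stall=0 (-) EX@10 MEM@11 WB@12

Answer: 5 8 9 10 11 12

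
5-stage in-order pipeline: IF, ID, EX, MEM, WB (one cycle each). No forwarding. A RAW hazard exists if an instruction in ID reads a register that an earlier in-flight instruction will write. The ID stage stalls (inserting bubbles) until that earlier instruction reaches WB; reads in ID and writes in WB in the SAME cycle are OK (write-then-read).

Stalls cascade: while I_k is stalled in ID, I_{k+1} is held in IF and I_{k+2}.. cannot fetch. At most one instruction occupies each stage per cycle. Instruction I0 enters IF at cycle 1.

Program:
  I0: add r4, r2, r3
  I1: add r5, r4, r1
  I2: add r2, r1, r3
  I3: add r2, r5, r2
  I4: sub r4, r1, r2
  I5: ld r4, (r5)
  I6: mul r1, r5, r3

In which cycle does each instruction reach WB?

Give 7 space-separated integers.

Answer: 5 8 9 12 15 16 17

Derivation:
I0 add r4 <- r2,r3: IF@1 ID@2 stall=0 (-) EX@3 MEM@4 WB@5
I1 add r5 <- r4,r1: IF@2 ID@3 stall=2 (RAW on I0.r4 (WB@5)) EX@6 MEM@7 WB@8
I2 add r2 <- r1,r3: IF@3 ID@6 stall=0 (-) EX@7 MEM@8 WB@9
I3 add r2 <- r5,r2: IF@6 ID@7 stall=2 (RAW on I2.r2 (WB@9)) EX@10 MEM@11 WB@12
I4 sub r4 <- r1,r2: IF@7 ID@10 stall=2 (RAW on I3.r2 (WB@12)) EX@13 MEM@14 WB@15
I5 ld r4 <- r5: IF@10 ID@13 stall=0 (-) EX@14 MEM@15 WB@16
I6 mul r1 <- r5,r3: IF@13 ID@14 stall=0 (-) EX@15 MEM@16 WB@17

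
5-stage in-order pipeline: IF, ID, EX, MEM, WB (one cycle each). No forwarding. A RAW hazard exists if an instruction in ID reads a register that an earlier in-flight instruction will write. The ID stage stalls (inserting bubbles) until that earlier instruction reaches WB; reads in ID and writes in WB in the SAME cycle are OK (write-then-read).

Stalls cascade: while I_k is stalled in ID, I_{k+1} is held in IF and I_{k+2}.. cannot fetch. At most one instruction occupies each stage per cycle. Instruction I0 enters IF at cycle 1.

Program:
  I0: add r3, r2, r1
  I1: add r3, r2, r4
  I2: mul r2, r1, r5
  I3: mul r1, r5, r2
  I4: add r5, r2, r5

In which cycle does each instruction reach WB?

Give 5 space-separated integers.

I0 add r3 <- r2,r1: IF@1 ID@2 stall=0 (-) EX@3 MEM@4 WB@5
I1 add r3 <- r2,r4: IF@2 ID@3 stall=0 (-) EX@4 MEM@5 WB@6
I2 mul r2 <- r1,r5: IF@3 ID@4 stall=0 (-) EX@5 MEM@6 WB@7
I3 mul r1 <- r5,r2: IF@4 ID@5 stall=2 (RAW on I2.r2 (WB@7)) EX@8 MEM@9 WB@10
I4 add r5 <- r2,r5: IF@5 ID@8 stall=0 (-) EX@9 MEM@10 WB@11

Answer: 5 6 7 10 11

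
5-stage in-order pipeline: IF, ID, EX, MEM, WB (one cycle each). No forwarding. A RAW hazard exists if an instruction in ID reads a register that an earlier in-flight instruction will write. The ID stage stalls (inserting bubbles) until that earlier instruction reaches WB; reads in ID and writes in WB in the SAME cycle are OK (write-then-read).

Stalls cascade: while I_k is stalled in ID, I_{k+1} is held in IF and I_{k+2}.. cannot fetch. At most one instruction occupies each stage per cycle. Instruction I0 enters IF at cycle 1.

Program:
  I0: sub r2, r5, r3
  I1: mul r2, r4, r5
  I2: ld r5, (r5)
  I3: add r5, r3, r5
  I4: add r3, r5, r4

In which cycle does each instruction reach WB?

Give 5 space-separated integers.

Answer: 5 6 7 10 13

Derivation:
I0 sub r2 <- r5,r3: IF@1 ID@2 stall=0 (-) EX@3 MEM@4 WB@5
I1 mul r2 <- r4,r5: IF@2 ID@3 stall=0 (-) EX@4 MEM@5 WB@6
I2 ld r5 <- r5: IF@3 ID@4 stall=0 (-) EX@5 MEM@6 WB@7
I3 add r5 <- r3,r5: IF@4 ID@5 stall=2 (RAW on I2.r5 (WB@7)) EX@8 MEM@9 WB@10
I4 add r3 <- r5,r4: IF@5 ID@8 stall=2 (RAW on I3.r5 (WB@10)) EX@11 MEM@12 WB@13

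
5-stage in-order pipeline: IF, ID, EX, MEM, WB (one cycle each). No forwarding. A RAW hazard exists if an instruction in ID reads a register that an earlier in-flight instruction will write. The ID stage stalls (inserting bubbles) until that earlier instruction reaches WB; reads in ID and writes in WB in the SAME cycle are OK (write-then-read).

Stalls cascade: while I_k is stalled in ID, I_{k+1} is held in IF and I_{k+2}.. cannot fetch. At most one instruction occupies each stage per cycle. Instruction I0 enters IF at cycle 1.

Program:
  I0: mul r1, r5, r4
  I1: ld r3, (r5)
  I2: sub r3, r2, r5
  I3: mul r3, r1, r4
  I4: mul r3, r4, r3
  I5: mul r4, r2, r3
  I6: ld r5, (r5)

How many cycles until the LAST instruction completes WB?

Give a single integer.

I0 mul r1 <- r5,r4: IF@1 ID@2 stall=0 (-) EX@3 MEM@4 WB@5
I1 ld r3 <- r5: IF@2 ID@3 stall=0 (-) EX@4 MEM@5 WB@6
I2 sub r3 <- r2,r5: IF@3 ID@4 stall=0 (-) EX@5 MEM@6 WB@7
I3 mul r3 <- r1,r4: IF@4 ID@5 stall=0 (-) EX@6 MEM@7 WB@8
I4 mul r3 <- r4,r3: IF@5 ID@6 stall=2 (RAW on I3.r3 (WB@8)) EX@9 MEM@10 WB@11
I5 mul r4 <- r2,r3: IF@6 ID@9 stall=2 (RAW on I4.r3 (WB@11)) EX@12 MEM@13 WB@14
I6 ld r5 <- r5: IF@9 ID@12 stall=0 (-) EX@13 MEM@14 WB@15

Answer: 15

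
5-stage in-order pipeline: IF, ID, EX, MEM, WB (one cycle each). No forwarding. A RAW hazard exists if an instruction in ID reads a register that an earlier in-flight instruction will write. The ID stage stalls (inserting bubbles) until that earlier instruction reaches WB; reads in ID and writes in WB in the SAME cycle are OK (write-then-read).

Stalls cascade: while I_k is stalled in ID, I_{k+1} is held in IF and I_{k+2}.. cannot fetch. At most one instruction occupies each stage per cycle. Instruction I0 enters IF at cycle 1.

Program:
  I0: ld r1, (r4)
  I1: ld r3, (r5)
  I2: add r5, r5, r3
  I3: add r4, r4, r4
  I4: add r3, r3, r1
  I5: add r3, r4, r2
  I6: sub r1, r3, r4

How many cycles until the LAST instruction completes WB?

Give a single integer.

Answer: 16

Derivation:
I0 ld r1 <- r4: IF@1 ID@2 stall=0 (-) EX@3 MEM@4 WB@5
I1 ld r3 <- r5: IF@2 ID@3 stall=0 (-) EX@4 MEM@5 WB@6
I2 add r5 <- r5,r3: IF@3 ID@4 stall=2 (RAW on I1.r3 (WB@6)) EX@7 MEM@8 WB@9
I3 add r4 <- r4,r4: IF@4 ID@7 stall=0 (-) EX@8 MEM@9 WB@10
I4 add r3 <- r3,r1: IF@7 ID@8 stall=0 (-) EX@9 MEM@10 WB@11
I5 add r3 <- r4,r2: IF@8 ID@9 stall=1 (RAW on I3.r4 (WB@10)) EX@11 MEM@12 WB@13
I6 sub r1 <- r3,r4: IF@9 ID@11 stall=2 (RAW on I5.r3 (WB@13)) EX@14 MEM@15 WB@16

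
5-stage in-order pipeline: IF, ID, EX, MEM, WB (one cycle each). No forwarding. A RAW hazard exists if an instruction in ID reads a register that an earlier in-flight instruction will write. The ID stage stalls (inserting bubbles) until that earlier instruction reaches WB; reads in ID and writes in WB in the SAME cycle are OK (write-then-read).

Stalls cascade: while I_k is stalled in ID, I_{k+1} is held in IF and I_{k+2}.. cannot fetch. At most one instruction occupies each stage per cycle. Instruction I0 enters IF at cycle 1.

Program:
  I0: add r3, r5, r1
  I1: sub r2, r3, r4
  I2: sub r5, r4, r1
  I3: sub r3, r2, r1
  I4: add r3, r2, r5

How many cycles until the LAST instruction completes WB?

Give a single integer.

Answer: 12

Derivation:
I0 add r3 <- r5,r1: IF@1 ID@2 stall=0 (-) EX@3 MEM@4 WB@5
I1 sub r2 <- r3,r4: IF@2 ID@3 stall=2 (RAW on I0.r3 (WB@5)) EX@6 MEM@7 WB@8
I2 sub r5 <- r4,r1: IF@3 ID@6 stall=0 (-) EX@7 MEM@8 WB@9
I3 sub r3 <- r2,r1: IF@6 ID@7 stall=1 (RAW on I1.r2 (WB@8)) EX@9 MEM@10 WB@11
I4 add r3 <- r2,r5: IF@7 ID@9 stall=0 (-) EX@10 MEM@11 WB@12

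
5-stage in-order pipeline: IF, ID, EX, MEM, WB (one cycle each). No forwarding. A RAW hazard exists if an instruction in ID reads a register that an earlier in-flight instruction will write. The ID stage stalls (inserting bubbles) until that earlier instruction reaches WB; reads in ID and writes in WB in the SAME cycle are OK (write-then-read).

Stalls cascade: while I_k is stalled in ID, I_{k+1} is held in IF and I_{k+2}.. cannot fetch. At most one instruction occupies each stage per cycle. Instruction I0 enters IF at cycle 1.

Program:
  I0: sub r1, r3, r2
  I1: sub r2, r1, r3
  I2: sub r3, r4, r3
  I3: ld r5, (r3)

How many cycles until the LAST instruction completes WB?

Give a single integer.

Answer: 12

Derivation:
I0 sub r1 <- r3,r2: IF@1 ID@2 stall=0 (-) EX@3 MEM@4 WB@5
I1 sub r2 <- r1,r3: IF@2 ID@3 stall=2 (RAW on I0.r1 (WB@5)) EX@6 MEM@7 WB@8
I2 sub r3 <- r4,r3: IF@3 ID@6 stall=0 (-) EX@7 MEM@8 WB@9
I3 ld r5 <- r3: IF@6 ID@7 stall=2 (RAW on I2.r3 (WB@9)) EX@10 MEM@11 WB@12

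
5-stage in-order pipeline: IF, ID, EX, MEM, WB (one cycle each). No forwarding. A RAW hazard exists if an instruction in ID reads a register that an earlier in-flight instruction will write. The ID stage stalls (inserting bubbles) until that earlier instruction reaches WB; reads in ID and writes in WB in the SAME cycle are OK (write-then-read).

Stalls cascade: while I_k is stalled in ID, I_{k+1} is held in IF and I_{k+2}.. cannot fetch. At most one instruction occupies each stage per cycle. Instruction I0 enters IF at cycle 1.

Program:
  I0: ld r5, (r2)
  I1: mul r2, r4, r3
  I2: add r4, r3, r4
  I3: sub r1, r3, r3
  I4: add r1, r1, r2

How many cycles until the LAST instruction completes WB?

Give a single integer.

Answer: 11

Derivation:
I0 ld r5 <- r2: IF@1 ID@2 stall=0 (-) EX@3 MEM@4 WB@5
I1 mul r2 <- r4,r3: IF@2 ID@3 stall=0 (-) EX@4 MEM@5 WB@6
I2 add r4 <- r3,r4: IF@3 ID@4 stall=0 (-) EX@5 MEM@6 WB@7
I3 sub r1 <- r3,r3: IF@4 ID@5 stall=0 (-) EX@6 MEM@7 WB@8
I4 add r1 <- r1,r2: IF@5 ID@6 stall=2 (RAW on I3.r1 (WB@8)) EX@9 MEM@10 WB@11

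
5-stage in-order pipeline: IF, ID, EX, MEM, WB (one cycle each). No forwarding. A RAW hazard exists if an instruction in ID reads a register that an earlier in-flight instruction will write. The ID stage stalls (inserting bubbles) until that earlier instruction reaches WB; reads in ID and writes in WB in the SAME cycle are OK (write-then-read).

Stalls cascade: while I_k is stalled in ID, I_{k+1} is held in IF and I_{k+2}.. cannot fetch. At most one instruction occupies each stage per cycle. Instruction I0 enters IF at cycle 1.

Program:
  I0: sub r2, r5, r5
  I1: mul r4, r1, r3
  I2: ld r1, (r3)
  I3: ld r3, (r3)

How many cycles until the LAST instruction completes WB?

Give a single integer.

I0 sub r2 <- r5,r5: IF@1 ID@2 stall=0 (-) EX@3 MEM@4 WB@5
I1 mul r4 <- r1,r3: IF@2 ID@3 stall=0 (-) EX@4 MEM@5 WB@6
I2 ld r1 <- r3: IF@3 ID@4 stall=0 (-) EX@5 MEM@6 WB@7
I3 ld r3 <- r3: IF@4 ID@5 stall=0 (-) EX@6 MEM@7 WB@8

Answer: 8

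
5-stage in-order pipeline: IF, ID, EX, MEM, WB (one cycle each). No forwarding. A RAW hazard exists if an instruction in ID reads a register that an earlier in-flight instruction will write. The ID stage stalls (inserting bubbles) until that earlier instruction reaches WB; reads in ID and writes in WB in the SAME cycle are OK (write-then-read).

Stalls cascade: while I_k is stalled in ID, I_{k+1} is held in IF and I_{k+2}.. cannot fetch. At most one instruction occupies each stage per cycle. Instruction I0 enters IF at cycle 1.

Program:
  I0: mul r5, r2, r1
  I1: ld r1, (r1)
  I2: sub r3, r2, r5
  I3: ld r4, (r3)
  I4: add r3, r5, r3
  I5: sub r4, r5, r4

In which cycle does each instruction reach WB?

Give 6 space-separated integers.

I0 mul r5 <- r2,r1: IF@1 ID@2 stall=0 (-) EX@3 MEM@4 WB@5
I1 ld r1 <- r1: IF@2 ID@3 stall=0 (-) EX@4 MEM@5 WB@6
I2 sub r3 <- r2,r5: IF@3 ID@4 stall=1 (RAW on I0.r5 (WB@5)) EX@6 MEM@7 WB@8
I3 ld r4 <- r3: IF@4 ID@6 stall=2 (RAW on I2.r3 (WB@8)) EX@9 MEM@10 WB@11
I4 add r3 <- r5,r3: IF@6 ID@9 stall=0 (-) EX@10 MEM@11 WB@12
I5 sub r4 <- r5,r4: IF@9 ID@10 stall=1 (RAW on I3.r4 (WB@11)) EX@12 MEM@13 WB@14

Answer: 5 6 8 11 12 14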